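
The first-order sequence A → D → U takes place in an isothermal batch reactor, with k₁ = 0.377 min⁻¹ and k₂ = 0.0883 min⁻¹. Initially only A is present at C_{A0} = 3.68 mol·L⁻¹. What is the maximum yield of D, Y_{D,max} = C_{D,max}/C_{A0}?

0.641

For a first-order series the maximum intermediate yield is C_{D,max}/C_{A0} = (k₁/k₂)^[k₂/(k₂−k₁)].
= (0.377/0.0883)^(0.0883/(0.0883−0.377)) = (4.270)^(-0.3059) = 0.6415.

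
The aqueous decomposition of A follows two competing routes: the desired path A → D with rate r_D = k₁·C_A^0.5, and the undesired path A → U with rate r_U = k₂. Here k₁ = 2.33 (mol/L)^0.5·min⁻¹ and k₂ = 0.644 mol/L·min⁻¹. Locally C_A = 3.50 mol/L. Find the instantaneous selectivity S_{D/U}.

6.77

S_{D/U} = r_D/r_U = (k₁·C_A^0.5)/(k₂) = (k₁/k₂)·C_A^0.5.
= (2.33×3.500^0.5) / (0.644) = 4.359/0.6440 = 6.77.
Since the desired path is higher order in A, keeping C_A high (PFR or concentrated feed) favours D.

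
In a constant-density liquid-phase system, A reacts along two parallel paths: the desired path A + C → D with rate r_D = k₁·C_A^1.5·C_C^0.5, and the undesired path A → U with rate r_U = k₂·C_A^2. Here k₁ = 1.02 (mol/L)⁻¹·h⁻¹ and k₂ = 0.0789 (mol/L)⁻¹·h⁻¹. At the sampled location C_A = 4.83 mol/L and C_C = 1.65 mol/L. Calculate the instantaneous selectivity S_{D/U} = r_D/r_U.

S_{D/U} = r_D/r_U = (k₁·C_A^1.5·C_C^0.5)/(k₂·C_A^2) = (k₁/k₂)·C_A^-0.5·C_C^0.5.
= (1.02×4.830^1.5×1.650^0.5) / (0.0789×4.830^2) = 13.91/1.841 = 7.56.

7.56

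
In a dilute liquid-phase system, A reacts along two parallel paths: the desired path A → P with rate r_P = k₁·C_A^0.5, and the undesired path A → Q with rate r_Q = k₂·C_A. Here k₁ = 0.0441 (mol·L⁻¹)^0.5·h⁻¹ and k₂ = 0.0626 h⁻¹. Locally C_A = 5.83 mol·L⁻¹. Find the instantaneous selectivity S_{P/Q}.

0.292

S_{P/Q} = r_P/r_Q = (k₁·C_A^0.5)/(k₂·C_A) = (k₁/k₂)·C_A^-0.5.
= (0.0441×5.830^0.5) / (0.0626×5.830) = 0.1065/0.3650 = 0.292.
The undesired path is higher order in A, so low C_A (CSTR or dilute feed) favours P.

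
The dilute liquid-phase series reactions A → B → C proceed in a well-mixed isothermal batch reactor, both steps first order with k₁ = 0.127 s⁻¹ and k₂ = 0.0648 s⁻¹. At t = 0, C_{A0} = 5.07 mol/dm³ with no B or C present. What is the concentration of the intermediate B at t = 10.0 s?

2.51 mol/dm³

Solving the coupled first-order balances gives C_B(t) = [k₁/(k₂−k₁)]·C_{A0}·(e^(−k₁t) − e^(−k₂t)).
e^(−k₁t) = e^(−0.127×10.0) = e^(−1.270) = 0.2808; e^(−k₂t) = e^(−0.6480) = 0.5231.
C_B = 0.127×5.07/(0.0648−0.127) × (0.2808−0.5231) = (-10.35)×(-0.2423) = 2.508 mol/dm³.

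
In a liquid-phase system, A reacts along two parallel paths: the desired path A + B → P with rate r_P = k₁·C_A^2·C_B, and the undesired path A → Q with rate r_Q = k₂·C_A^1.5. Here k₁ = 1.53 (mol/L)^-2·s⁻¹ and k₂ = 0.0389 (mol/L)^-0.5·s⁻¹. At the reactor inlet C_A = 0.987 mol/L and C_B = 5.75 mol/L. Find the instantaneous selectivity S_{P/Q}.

S_{P/Q} = r_P/r_Q = (k₁·C_A^2·C_B)/(k₂·C_A^1.5) = (k₁/k₂)·C_A^0.5·C_B.
= (1.53×0.9870^2×5.750) / (0.0389×0.9870^1.5) = 8.570/0.03814 = 225.
Since the desired path is higher order in A, keeping C_A high (PFR or concentrated feed) favours P.

225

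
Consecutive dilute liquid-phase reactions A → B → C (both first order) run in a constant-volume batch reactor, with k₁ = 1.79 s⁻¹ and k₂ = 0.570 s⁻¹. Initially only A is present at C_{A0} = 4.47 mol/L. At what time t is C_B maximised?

0.938 s

For first-order series the maximum of C_B occurs at t_opt = ln(k₂/k₁)/(k₂−k₁).
= ln(0.570/1.79)/(0.570−1.79) = ln(0.3184)/-1.220 = -1.144/-1.220 = 0.938 s.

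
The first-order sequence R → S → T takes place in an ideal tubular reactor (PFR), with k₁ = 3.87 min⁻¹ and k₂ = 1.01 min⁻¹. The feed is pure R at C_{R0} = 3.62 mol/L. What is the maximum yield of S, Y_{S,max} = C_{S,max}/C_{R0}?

0.622

Evaluating C_S at τ_opt = ln(k₂/k₁)/(k₂−k₁) gives C_{S,max}/C_{R0} = (k₁/k₂)^[k₂/(k₂−k₁)].
= (3.87/1.01)^(1.01/(1.01−3.87)) = (3.832)^(-0.3531) = 0.6223.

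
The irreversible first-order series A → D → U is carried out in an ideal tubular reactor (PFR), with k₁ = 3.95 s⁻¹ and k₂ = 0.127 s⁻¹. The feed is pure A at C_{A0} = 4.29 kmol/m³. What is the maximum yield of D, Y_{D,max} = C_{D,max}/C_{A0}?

0.892

At the optimum, C_{D,max}/C_{A0} = (k₁/k₂)^[k₂/(k₂−k₁)].
= (3.95/0.127)^(0.127/(0.127−3.95)) = (31.10)^(-0.03322) = 0.8921.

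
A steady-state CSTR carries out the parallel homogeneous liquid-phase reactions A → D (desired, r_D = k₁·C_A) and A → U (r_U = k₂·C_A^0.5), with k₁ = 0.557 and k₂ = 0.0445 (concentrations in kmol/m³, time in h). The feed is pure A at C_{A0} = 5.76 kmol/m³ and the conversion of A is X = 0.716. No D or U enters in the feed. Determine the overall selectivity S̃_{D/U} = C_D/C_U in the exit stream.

Exit C_A = C_{A0}(1−X) = 5.76×0.284 = 1.636 kmol/m³.
In a CSTR the entire volume is at exit conditions, so r_D = 0.557×1.636 = 0.9112 and r_U = 0.0445×1.636^0.5 = 0.05692.
Overall selectivity = C_D/C_U = r_Dτ/(r_Uτ) = r_D/r_U = 16.0.

16.0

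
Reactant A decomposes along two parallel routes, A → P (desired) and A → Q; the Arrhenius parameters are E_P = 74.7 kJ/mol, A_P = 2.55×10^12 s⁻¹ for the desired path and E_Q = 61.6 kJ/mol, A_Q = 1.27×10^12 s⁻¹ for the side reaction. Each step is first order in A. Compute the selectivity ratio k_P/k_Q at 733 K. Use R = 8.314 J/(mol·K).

k_P/k_Q = (A_P/A_Q)·exp[−(E_P−E_Q)/(RT)] = (A_P/A_Q)·exp[(E_Q−E_P)/(RT)].
(E_Q−E_P)/(RT) = (61.6−74.7)×10³/(8.314×733) = -13100/6094 = -2.150.
k_P/k_Q = (2.55×10^12/1.27×10^12)·exp(-2.150) = 2.008 × 0.1165 = 0.234.
Since E_P > E_Q, raising the temperature improves selectivity toward P.

0.234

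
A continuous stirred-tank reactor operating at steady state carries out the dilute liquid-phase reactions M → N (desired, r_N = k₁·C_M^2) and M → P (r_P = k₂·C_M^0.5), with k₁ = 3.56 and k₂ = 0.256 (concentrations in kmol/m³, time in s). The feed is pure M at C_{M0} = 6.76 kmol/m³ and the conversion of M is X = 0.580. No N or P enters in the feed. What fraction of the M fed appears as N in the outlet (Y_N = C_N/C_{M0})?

Exit C_M = C_{M0}(1−X) = 6.76×0.420 = 2.839 kmol/m³.
In a CSTR the entire volume is at exit conditions, so r_N = 3.56×2.839^2 = 28.70 and r_P = 0.256×2.839^0.5 = 0.4314.
Fraction of consumed M going to N: r_N/(r_N+r_P) = 0.9852.
C_N = 0.9852·C_{M0}·X = 0.9852×6.76×0.580 = 3.86 kmol/m³; Y_N = C_N/C_{M0} = 0.571.

0.571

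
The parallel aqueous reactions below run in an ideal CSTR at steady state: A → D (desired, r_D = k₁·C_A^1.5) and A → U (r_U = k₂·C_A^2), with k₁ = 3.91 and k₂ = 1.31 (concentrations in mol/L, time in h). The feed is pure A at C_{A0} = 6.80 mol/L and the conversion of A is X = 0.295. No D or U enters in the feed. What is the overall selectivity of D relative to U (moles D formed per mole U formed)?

1.36

Exit C_A = C_{A0}(1−X) = 6.80×0.705 = 4.794 mol/L.
Rates in a CSTR are evaluated at the outlet concentration: r_D = 3.91×4.794^1.5 = 41.04, r_U = 1.31×4.794^2 = 30.11.
Overall selectivity = C_D/C_U = r_Dτ/(r_Uτ) = r_D/r_U = 1.36.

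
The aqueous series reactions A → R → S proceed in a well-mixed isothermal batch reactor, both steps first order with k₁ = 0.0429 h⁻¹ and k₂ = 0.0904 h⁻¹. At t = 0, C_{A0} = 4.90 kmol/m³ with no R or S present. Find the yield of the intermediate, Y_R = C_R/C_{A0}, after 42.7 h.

For first-order series with pure A initially, C_R(t) = k₁C_{A0}/(k₂−k₁)·(e^(−k₁t) − e^(−k₂t)).
e^(−k₁t) = e^(−0.0429×42.7) = e^(−1.832) = 0.1601; e^(−k₂t) = e^(−3.860) = 0.02107.
C_R = 0.0429×4.90/(0.0904−0.0429) × (0.1601−0.02107) = 4.425×0.1391 = 0.6154 kmol/m³.
Y_R = C_R/C_{A0} = 0.6154/4.90 = 0.126.

0.126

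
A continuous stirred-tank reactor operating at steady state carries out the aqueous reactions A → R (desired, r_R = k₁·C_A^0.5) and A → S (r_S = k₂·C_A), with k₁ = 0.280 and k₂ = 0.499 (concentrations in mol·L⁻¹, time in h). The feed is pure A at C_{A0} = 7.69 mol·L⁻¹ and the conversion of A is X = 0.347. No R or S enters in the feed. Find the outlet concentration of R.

Exit C_A = C_{A0}(1−X) = 7.69×0.653 = 5.022 mol·L⁻¹.
In a CSTR the entire volume is at exit conditions, so r_R = 0.280×5.022^0.5 = 0.6274 and r_S = 0.499×5.022 = 2.506.
Fraction of consumed A going to R: r_R/(r_R+r_S) = 0.2003.
C_R = 0.2003·C_{A0}·X = 0.2003×7.69×0.347 = 0.534 mol·L⁻¹.

0.534 mol·L⁻¹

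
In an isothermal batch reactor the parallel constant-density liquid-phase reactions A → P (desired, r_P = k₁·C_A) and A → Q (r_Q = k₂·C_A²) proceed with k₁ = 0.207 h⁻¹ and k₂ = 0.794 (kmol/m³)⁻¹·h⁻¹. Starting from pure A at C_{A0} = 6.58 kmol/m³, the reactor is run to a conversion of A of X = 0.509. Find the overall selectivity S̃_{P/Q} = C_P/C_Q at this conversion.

C_A = C_{A0}(1−X) = 3.231 kmol/m³.
Along a PFR/batch, dC_P/dC_A = −r_P/(r_P+r_Q) = −k₁/(k₁+k₂·C_A).
Integrating from C_{A0} to C_A: C_P = (0.207/0.794)·ln[(0.207+0.794·6.58)/(0.207+0.794·3.23)] = 0.2607·ln(5.432/2.772) = 0.1753 kmol/m³.
C_Q = (C_{A0}−C_A)−C_P = 3.174 kmol/m³; S̃_{P/Q} = 0.1753/3.174 = 0.0552.

0.0552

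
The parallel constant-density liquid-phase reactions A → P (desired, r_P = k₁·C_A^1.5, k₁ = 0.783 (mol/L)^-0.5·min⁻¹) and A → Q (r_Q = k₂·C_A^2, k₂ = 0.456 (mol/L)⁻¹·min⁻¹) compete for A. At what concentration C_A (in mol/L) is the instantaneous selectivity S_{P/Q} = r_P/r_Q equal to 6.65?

S_{P/Q} = (k₁/k₂)·C_A^-0.5 ⇒ C_A = (S·k₂/k₁)^(-2).
= (6.65×0.456/0.783)^(-2) = (3.873)^(-2) = 0.0667 mol/L.

0.0667 mol/L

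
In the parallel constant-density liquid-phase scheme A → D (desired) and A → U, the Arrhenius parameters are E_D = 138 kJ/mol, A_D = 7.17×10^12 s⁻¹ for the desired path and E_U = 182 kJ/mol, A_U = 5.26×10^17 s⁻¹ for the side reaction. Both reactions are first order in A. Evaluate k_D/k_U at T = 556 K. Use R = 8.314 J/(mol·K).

k_D/k_U = (A_D/A_U)·exp[−(E_D−E_U)/(RT)] = (A_D/A_U)·exp[(E_U−E_D)/(RT)].
(E_U−E_D)/(RT) = (182−138)×10³/(8.314×556) = 44000/4623 = 9.518.
k_D/k_U = (7.17×10^12/5.26×10^17)·exp(9.518) = 1.363×10^-5 × 13609 = 0.186.

0.186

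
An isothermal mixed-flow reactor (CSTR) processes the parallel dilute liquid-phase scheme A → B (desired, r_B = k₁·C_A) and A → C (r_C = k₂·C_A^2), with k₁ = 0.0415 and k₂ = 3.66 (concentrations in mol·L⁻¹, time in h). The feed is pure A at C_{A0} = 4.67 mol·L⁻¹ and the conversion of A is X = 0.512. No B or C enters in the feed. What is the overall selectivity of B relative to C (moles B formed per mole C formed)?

Exit C_A = C_{A0}(1−X) = 4.67×0.488 = 2.279 mol·L⁻¹.
A CSTR operates uniformly at the exit composition, giving r_B = 0.09458 and r_C = 19.01 (each k·C_A^n at C_A = 2.279).
Overall selectivity = C_B/C_C = r_Bτ/(r_Cτ) = r_B/r_C = 0.00498.

0.00498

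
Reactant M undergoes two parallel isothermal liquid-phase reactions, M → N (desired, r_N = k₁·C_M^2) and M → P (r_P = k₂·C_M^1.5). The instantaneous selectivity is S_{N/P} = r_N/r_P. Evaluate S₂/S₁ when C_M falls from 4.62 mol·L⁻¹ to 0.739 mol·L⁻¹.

0.400

S_{N/P} = (k₁/k₂)·C_M^0.5, so S₂/S₁ = (C_{M,2}/C_{M,1})^0.5.
= (0.739/4.62)^0.5 = (0.1600)^0.5 = 0.400.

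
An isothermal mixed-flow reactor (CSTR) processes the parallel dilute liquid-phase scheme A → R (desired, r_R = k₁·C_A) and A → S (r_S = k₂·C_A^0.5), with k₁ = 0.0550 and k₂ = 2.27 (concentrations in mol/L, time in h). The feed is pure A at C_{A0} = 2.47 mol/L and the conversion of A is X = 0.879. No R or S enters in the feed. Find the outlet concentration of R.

0.0284 mol/L

Exit C_A = C_{A0}(1−X) = 2.47×0.121 = 0.2989 mol/L.
Rates in a CSTR are evaluated at the outlet concentration: r_R = 0.0550×0.2989 = 0.01644, r_S = 2.27×0.2989^0.5 = 1.241.
Fraction of consumed A going to R: r_R/(r_R+r_S) = 0.01307.
C_R = 0.01307·C_{A0}·X = 0.01307×2.47×0.879 = 0.0284 mol/L.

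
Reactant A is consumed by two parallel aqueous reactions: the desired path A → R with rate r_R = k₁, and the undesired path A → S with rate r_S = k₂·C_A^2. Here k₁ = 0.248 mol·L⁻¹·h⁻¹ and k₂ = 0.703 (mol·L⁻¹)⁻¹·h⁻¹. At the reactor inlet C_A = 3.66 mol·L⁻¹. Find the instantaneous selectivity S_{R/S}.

S_{R/S} = r_R/r_S = (k₁)/(k₂·C_A^2) = (k₁/k₂)·C_A^-2.
= (0.248) / (0.703×3.660^2) = 0.2480/9.417 = 0.0263.

0.0263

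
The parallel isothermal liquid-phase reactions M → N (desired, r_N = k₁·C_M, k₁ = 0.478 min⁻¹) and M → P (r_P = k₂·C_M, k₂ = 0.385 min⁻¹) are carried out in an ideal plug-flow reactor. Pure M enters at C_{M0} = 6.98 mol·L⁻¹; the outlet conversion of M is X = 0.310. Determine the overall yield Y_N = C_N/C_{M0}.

C_M = C_{M0}(1−X) = 4.816 mol·L⁻¹.
Both paths are first order in M, so the instantaneous fraction to N is constant: dC_N/d(−C_M) = k₁/(k₁+k₂) = 0.5539.
C_N = 0.5539·(C_{M0}−C_M) = 0.5539×2.164 = 1.20 mol·L⁻¹.
Y_N = C_N/C_{M0} = 1.198/6.98 = 0.172.

0.172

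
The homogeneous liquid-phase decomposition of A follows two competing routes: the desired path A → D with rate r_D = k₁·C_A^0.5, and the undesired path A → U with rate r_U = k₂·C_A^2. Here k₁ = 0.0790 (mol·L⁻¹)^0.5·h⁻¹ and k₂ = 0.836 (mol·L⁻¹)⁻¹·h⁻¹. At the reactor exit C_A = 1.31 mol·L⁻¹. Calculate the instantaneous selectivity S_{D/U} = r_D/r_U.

S_{D/U} = r_D/r_U = (k₁·C_A^0.5)/(k₂·C_A^2) = (k₁/k₂)·C_A^-1.5.
= (0.0790×1.310^0.5) / (0.836×1.310^2) = 0.09042/1.435 = 0.0630.
The undesired path is higher order in A, so low C_A (CSTR or dilute feed) favours D.

0.0630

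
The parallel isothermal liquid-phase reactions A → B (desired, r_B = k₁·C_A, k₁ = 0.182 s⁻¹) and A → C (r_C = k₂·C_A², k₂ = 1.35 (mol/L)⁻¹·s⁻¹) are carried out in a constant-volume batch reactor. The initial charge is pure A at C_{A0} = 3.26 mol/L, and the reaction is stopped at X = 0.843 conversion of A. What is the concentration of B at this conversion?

C_A = C_{A0}(1−X) = 0.5118 mol/L.
Along a PFR/batch, dC_B/dC_A = −r_B/(r_B+r_C) = −k₁/(k₁+k₂·C_A).
Integrating from C_{A0} to C_A: C_B = (0.182/1.35)·ln[(0.182+1.35·3.26)/(0.182+1.35·0.512)] = 0.1348·ln(4.583/0.8730) = 0.2236 mol/L.

0.224 mol/L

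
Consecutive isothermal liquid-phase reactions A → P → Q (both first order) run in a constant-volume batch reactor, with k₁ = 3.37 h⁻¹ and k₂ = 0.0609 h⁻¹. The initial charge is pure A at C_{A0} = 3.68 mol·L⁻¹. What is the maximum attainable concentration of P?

At the optimum, C_{P,max}/C_{A0} = (k₁/k₂)^[k₂/(k₂−k₁)].
= (3.37/0.0609)^(0.0609/(0.0609−3.37)) = (55.34)^(-0.01840) = 0.9288.
C_{P,max} = 0.9288×3.68 = 3.42 mol·L⁻¹.

3.42 mol·L⁻¹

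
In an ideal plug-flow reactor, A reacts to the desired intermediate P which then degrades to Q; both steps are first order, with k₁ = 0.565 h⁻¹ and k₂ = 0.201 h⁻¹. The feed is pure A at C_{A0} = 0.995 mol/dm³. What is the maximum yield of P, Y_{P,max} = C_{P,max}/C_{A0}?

0.565

At the optimum, C_{P,max}/C_{A0} = (k₁/k₂)^[k₂/(k₂−k₁)].
= (0.565/0.201)^(0.201/(0.201−0.565)) = (2.811)^(-0.5522) = 0.5651.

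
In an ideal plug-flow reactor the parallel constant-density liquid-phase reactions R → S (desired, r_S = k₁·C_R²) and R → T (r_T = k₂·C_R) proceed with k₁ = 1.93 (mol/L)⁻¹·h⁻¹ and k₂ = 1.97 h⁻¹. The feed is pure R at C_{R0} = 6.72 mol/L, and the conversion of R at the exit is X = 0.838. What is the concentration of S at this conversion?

C_R = C_{R0}(1−X) = 1.089 mol/L.
Along a PFR/batch, dC_T/dC_R = −r_T/(r_S+r_T) = −k₂/(k₂+k₁·C_R).
Integrating from C_{R0} to C_R: C_T = (1.97/1.93)·ln[(1.97+1.93·6.72)/(1.97+1.93·1.09)] = 1.021·ln(14.94/4.071) = 1.327 mol/L.
Then C_S = (C_{R0}−C_R) − C_T = 5.631 − 1.327 = 4.304 mol/L.

4.30 mol/L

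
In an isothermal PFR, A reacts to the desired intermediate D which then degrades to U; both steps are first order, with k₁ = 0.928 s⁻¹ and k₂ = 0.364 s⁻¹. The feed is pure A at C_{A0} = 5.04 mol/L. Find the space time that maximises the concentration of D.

Setting dC_D/dτ = 0 gives τ_opt = ln(k₂/k₁)/(k₂−k₁).
= ln(0.364/0.928)/(0.364−0.928) = ln(0.3922)/-0.5640 = -0.9359/-0.5640 = 1.66 s.

1.66 s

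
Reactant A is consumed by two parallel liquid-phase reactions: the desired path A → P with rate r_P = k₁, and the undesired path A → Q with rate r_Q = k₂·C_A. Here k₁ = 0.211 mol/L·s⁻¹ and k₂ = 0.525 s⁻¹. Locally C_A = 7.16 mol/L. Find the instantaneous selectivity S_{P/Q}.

S_{P/Q} = r_P/r_Q = (k₁)/(k₂·C_A) = (k₁/k₂)·C_A⁻¹.
= (0.211) / (0.525×7.160) = 0.2110/3.759 = 0.0561.

0.0561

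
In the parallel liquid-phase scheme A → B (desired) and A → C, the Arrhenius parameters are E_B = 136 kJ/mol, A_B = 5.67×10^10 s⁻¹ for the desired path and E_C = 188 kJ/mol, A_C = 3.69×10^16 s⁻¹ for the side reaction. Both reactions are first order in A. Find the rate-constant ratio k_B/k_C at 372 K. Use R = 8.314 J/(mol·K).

Since both paths have the same order in A, the concentration cancels and S_{B/C} = k_B/k_C = (A_B/A_C)·exp[(E_C−E_B)/(RT)].
(E_C−E_B)/(RT) = (188−136)×10³/(8.314×372) = 52000/3093 = 16.81.
k_B/k_C = (5.67×10^10/3.69×10^16)·exp(16.81) = 1.537×10^-6 × 2.004×10^7 = 30.8.
Since E_B < E_C, lowering the temperature improves selectivity toward B.

30.8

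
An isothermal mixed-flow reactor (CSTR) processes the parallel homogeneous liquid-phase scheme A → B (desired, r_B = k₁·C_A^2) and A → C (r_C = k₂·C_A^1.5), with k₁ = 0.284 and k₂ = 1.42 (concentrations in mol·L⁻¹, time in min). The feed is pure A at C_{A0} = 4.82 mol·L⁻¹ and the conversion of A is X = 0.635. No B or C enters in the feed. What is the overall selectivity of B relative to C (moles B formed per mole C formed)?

0.265

Exit C_A = C_{A0}(1−X) = 4.82×0.365 = 1.759 mol·L⁻¹.
In a CSTR the entire volume is at exit conditions, so r_B = 0.284×1.759^2 = 0.8790 and r_C = 1.42×1.759^1.5 = 3.314.
Overall selectivity = C_B/C_C = r_Bτ/(r_Cτ) = r_B/r_C = 0.265.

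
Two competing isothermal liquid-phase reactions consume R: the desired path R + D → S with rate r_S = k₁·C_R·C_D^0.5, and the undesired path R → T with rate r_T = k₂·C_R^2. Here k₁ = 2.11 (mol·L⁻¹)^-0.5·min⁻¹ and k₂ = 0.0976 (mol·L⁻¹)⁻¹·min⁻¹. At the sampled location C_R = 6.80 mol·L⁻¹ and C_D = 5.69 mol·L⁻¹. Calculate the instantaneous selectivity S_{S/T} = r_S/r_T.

7.58

S_{S/T} = r_S/r_T = (k₁·C_R·C_D^0.5)/(k₂·C_R^2) = (k₁/k₂)·C_R⁻¹·C_D^0.5.
= (2.11×6.800×5.690^0.5) / (0.0976×6.800^2) = 34.23/4.513 = 7.58.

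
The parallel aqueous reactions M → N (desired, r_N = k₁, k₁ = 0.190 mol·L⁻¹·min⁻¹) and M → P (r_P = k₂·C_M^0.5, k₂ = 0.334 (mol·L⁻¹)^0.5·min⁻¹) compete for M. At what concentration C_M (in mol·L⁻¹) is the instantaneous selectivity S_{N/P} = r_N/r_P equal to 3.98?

0.0204 mol·L⁻¹

S_{N/P} = (k₁/k₂)·C_M^-0.5 ⇒ C_M = (S·k₂/k₁)^(-2).
= (3.98×0.334/0.190)^(-2) = (6.996)^(-2) = 0.0204 mol·L⁻¹.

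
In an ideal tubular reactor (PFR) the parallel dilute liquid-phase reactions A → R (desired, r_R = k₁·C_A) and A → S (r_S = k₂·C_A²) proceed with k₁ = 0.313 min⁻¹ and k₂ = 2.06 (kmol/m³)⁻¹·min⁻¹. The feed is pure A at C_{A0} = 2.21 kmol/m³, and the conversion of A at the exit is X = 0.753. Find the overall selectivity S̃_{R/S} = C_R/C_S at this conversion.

C_A = C_{A0}(1−X) = 0.5459 kmol/m³.
Along a PFR/batch, dC_R/dC_A = −r_R/(r_R+r_S) = −k₁/(k₁+k₂·C_A).
Integrating from C_{A0} to C_A: C_R = (0.313/2.06)·ln[(0.313+2.06·2.21)/(0.313+2.06·0.546)] = 0.1519·ln(4.866/1.437) = 0.1853 kmol/m³.
C_S = (C_{A0}−C_A)−C_R = 1.479 kmol/m³; S̃_{R/S} = 0.1853/1.479 = 0.125.

0.125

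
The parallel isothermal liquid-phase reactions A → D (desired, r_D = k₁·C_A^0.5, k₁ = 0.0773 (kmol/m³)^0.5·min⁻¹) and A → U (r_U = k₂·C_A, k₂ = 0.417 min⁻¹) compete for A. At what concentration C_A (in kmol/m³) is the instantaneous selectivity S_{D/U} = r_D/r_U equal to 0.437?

S_{D/U} = (k₁/k₂)·C_A^-0.5 ⇒ C_A = (S·k₂/k₁)^(-2).
= (0.437×0.417/0.0773)^(-2) = (2.357)^(-2) = 0.180 kmol/m³.

0.180 kmol/m³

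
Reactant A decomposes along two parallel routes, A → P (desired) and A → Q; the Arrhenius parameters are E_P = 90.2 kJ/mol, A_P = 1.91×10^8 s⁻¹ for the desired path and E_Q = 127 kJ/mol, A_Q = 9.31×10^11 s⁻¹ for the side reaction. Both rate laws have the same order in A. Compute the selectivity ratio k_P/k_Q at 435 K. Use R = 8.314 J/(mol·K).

Since both paths have the same order in A, the concentration cancels and S_{P/Q} = k_P/k_Q = (A_P/A_Q)·exp[(E_Q−E_P)/(RT)].
(E_Q−E_P)/(RT) = (127−90.2)×10³/(8.314×435) = 36800/3617 = 10.18.
k_P/k_Q = (1.91×10^8/9.31×10^11)·exp(10.18) = 2.052×10^-4 × 26248 = 5.38.

5.38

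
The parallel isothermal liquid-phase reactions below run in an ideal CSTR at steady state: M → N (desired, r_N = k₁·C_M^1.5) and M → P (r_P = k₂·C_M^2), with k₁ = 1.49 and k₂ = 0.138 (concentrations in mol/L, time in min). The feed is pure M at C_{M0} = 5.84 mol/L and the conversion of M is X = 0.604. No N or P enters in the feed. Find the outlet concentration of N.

Exit C_M = C_{M0}(1−X) = 5.84×0.396 = 2.313 mol/L.
In a CSTR the entire volume is at exit conditions, so r_N = 1.49×2.313^1.5 = 5.240 and r_P = 0.138×2.313^2 = 0.7381.
Fraction of consumed M going to N: r_N/(r_N+r_P) = 0.8765.
C_N = 0.8765·C_{M0}·X = 0.8765×5.84×0.604 = 3.09 mol/L.

3.09 mol/L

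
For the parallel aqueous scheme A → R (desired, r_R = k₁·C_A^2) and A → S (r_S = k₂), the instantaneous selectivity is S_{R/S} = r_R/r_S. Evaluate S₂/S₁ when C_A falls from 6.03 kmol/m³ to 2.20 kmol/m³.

0.133

S_{R/S} = (k₁/k₂)·C_A^2, so S₂/S₁ = (C_{A,2}/C_{A,1})^2.
= (2.20/6.03)^2 = (0.3648)^2 = 0.133.
Selectivity toward R falls as C_A falls — high-concentration operation is favoured.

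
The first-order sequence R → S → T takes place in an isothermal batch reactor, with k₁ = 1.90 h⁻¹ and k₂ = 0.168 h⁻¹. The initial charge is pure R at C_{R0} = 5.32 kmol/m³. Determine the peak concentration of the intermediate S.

For a first-order series the maximum intermediate yield is C_{S,max}/C_{R0} = (k₁/k₂)^[k₂/(k₂−k₁)].
= (1.90/0.168)^(0.168/(0.168−1.90)) = (11.31)^(-0.09700) = 0.7903.
C_{S,max} = 0.7903×5.32 = 4.20 kmol/m³.

4.20 kmol/m³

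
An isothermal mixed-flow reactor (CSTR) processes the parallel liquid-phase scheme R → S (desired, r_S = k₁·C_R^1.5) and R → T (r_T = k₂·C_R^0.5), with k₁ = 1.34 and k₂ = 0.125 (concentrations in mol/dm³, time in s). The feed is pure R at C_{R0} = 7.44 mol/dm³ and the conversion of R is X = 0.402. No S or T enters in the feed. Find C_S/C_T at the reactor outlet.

Exit C_R = C_{R0}(1−X) = 7.44×0.598 = 4.449 mol/dm³.
In a CSTR the entire volume is at exit conditions, so r_S = 1.34×4.449^1.5 = 12.58 and r_T = 0.125×4.449^0.5 = 0.2637.
Overall selectivity = C_S/C_T = r_Sτ/(r_Tτ) = r_S/r_T = 47.7.

47.7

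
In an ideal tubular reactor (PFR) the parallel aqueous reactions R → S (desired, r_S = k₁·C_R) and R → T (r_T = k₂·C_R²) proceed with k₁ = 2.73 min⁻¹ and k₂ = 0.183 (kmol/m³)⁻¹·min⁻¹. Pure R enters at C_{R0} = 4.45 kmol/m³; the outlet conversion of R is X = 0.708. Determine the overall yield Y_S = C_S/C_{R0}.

0.595

C_R = C_{R0}(1−X) = 1.299 kmol/m³.
Along a PFR/batch, dC_S/dC_R = −r_S/(r_S+r_T) = −k₁/(k₁+k₂·C_R).
Integrating from C_{R0} to C_R: C_S = (2.73/0.183)·ln[(2.73+0.183·4.45)/(2.73+0.183·1.30)] = 14.92·ln(3.544/2.968) = 2.649 kmol/m³.
Y_S = C_S/C_{R0} = 2.649/4.45 = 0.595.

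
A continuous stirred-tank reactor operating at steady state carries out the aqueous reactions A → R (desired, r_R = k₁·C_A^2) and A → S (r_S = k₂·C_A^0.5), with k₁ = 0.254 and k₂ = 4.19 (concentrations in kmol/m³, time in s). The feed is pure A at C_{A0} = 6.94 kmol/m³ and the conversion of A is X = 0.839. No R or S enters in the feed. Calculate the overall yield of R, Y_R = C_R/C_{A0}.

Exit C_A = C_{A0}(1−X) = 6.94×0.161 = 1.117 kmol/m³.
Rates in a CSTR are evaluated at the outlet concentration: r_R = 0.254×1.117^2 = 0.3171, r_S = 4.19×1.117^0.5 = 4.429.
Fraction of consumed A going to R: r_R/(r_R+r_S) = 0.06681.
C_R = 0.06681·C_{A0}·X = 0.06681×6.94×0.839 = 0.389 kmol/m³; Y_R = C_R/C_{A0} = 0.0561.

0.0561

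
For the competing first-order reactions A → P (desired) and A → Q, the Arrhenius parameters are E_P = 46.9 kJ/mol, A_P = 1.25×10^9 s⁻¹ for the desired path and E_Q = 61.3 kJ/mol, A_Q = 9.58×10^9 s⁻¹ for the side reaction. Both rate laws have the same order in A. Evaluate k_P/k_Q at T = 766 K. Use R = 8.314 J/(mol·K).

1.25

Since both paths have the same order in A, the concentration cancels and S_{P/Q} = k_P/k_Q = (A_P/A_Q)·exp[(E_Q−E_P)/(RT)].
(E_Q−E_P)/(RT) = (61.3−46.9)×10³/(8.314×766) = 14400/6369 = 2.261.
k_P/k_Q = (1.25×10^9/9.58×10^9)·exp(2.261) = 0.1305 × 9.594 = 1.25.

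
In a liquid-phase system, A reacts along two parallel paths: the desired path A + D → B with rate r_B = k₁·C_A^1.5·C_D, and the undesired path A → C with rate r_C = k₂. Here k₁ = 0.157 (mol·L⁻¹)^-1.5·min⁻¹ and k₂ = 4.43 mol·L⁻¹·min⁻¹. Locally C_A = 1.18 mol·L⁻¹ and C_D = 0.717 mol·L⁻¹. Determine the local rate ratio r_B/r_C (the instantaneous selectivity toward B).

S_{B/C} = r_B/r_C = (k₁·C_A^1.5·C_D)/(k₂) = (k₁/k₂)·C_A^1.5·C_D.
= (0.157×1.180^1.5×0.7170) / (4.43) = 0.1443/4.430 = 0.0326.

0.0326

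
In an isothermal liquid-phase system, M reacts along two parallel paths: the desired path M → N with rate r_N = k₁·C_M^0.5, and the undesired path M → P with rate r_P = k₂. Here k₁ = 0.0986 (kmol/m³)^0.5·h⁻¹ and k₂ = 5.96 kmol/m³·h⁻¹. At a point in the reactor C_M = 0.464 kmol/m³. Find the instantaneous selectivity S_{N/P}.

S_{N/P} = r_N/r_P = (k₁·C_M^0.5)/(k₂) = (k₁/k₂)·C_M^0.5.
= (0.0986×0.4640^0.5) / (5.96) = 0.06716/5.960 = 0.0113.
Since the desired path is higher order in M, keeping C_M high (PFR or concentrated feed) favours N.

0.0113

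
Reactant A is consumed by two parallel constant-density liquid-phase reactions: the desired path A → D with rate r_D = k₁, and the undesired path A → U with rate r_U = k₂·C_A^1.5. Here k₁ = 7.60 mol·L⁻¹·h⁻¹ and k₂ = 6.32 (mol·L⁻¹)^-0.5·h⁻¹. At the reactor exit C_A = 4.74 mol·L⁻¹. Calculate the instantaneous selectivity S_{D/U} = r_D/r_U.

S_{D/U} = r_D/r_U = (k₁)/(k₂·C_A^1.5) = (k₁/k₂)·C_A^-1.5.
= (7.60) / (6.32×4.740^1.5) = 7.600/65.22 = 0.117.
The undesired path is higher order in A, so low C_A (CSTR or dilute feed) favours D.

0.117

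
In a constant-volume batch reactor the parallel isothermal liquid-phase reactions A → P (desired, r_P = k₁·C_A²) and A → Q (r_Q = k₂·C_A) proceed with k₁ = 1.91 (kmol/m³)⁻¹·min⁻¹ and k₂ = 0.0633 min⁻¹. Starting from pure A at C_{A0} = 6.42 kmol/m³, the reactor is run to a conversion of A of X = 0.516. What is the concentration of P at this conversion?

3.29 kmol/m³

C_A = C_{A0}(1−X) = 3.107 kmol/m³.
Along a PFR/batch, dC_Q/dC_A = −r_Q/(r_P+r_Q) = −k₂/(k₂+k₁·C_A).
Integrating from C_{A0} to C_A: C_Q = (0.0633/1.91)·ln[(0.0633+1.91·6.42)/(0.0633+1.91·3.11)] = 0.03314·ln(12.33/5.998) = 0.02387 kmol/m³.
Then C_P = (C_{A0}−C_A) − C_Q = 3.313 − 0.02387 = 3.289 kmol/m³.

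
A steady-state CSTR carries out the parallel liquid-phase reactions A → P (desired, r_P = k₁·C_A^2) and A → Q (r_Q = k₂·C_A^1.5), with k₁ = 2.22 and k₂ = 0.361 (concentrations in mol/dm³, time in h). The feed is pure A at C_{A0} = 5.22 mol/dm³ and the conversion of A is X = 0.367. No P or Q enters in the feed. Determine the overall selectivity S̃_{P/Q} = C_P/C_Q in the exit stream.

11.2

Exit C_A = C_{A0}(1−X) = 5.22×0.633 = 3.304 mol/dm³.
In a CSTR the entire volume is at exit conditions, so r_P = 2.22×3.304^2 = 24.24 and r_Q = 0.361×3.304^1.5 = 2.168.
Overall selectivity = C_P/C_Q = r_Pτ/(r_Qτ) = r_P/r_Q = 11.2.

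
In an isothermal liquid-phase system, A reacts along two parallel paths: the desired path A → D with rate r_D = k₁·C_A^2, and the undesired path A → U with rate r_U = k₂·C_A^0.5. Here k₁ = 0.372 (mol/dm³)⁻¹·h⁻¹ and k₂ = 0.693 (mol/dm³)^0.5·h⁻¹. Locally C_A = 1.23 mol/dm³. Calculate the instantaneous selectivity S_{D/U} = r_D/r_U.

S_{D/U} = r_D/r_U = (k₁·C_A^2)/(k₂·C_A^0.5) = (k₁/k₂)·C_A^1.5.
= (0.372×1.230^2) / (0.693×1.230^0.5) = 0.5628/0.7686 = 0.732.

0.732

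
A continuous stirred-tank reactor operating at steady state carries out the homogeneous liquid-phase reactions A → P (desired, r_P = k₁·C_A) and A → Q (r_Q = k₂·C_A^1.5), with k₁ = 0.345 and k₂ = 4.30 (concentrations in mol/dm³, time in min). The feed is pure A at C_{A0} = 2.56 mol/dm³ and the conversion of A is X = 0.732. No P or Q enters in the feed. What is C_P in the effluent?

0.165 mol/dm³

Exit C_A = C_{A0}(1−X) = 2.56×0.268 = 0.6861 mol/dm³.
In a CSTR the entire volume is at exit conditions, so r_P = 0.345×0.6861 = 0.2367 and r_Q = 4.30×0.6861^1.5 = 2.444.
Fraction of consumed A going to P: r_P/(r_P+r_Q) = 0.08831.
C_P = 0.08831·C_{A0}·X = 0.08831×2.56×0.732 = 0.165 mol/dm³.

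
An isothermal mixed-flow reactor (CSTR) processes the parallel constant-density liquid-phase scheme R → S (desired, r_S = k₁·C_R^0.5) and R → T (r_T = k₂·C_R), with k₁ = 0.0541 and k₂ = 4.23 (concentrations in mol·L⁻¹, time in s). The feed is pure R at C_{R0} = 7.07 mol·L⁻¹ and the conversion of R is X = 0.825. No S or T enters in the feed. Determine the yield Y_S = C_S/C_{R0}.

Exit C_R = C_{R0}(1−X) = 7.07×0.175 = 1.237 mol·L⁻¹.
A CSTR operates uniformly at the exit composition, giving r_S = 0.06018 and r_T = 5.234 (each k·C_R^n at C_R = 1.237).
Fraction of consumed R going to S: r_S/(r_S+r_T) = 0.01137.
C_S = 0.01137·C_{R0}·X = 0.01137×7.07×0.825 = 0.0663 mol·L⁻¹; Y_S = C_S/C_{R0} = 0.00938.

0.00938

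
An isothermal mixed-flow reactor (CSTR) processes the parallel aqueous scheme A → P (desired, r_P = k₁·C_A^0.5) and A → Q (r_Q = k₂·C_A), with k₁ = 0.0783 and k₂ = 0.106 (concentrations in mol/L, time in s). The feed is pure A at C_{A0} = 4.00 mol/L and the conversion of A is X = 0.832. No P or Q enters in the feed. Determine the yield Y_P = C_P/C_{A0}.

Exit C_A = C_{A0}(1−X) = 4.00×0.168 = 0.6720 mol/L.
Rates in a CSTR are evaluated at the outlet concentration: r_P = 0.0783×0.6720^0.5 = 0.06419, r_Q = 0.106×0.6720 = 0.07123.
Fraction of consumed A going to P: r_P/(r_P+r_Q) = 0.4740.
C_P = 0.4740·C_{A0}·X = 0.4740×4.00×0.832 = 1.58 mol/L; Y_P = C_P/C_{A0} = 0.394.

0.394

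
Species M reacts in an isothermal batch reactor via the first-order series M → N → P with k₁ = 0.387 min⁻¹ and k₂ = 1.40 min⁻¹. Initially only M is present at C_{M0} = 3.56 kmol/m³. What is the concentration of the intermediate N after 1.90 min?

Solving the coupled first-order balances gives C_N(t) = [k₁/(k₂−k₁)]·C_{M0}·(e^(−k₁t) − e^(−k₂t)).
e^(−k₁t) = e^(−0.387×1.90) = e^(−0.7353) = 0.4794; e^(−k₂t) = e^(−2.660) = 0.06995.
C_N = 0.387×3.56/(1.40−0.387) × (0.4794−0.06995) = 1.360×0.4094 = 0.5568 kmol/m³.

0.557 kmol/m³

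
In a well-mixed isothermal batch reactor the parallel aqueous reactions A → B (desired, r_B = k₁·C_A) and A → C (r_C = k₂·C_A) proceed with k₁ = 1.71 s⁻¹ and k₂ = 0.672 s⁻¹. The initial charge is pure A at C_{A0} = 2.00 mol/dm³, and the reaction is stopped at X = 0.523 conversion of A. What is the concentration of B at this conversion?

0.751 mol/dm³

C_A = C_{A0}(1−X) = 0.9540 mol/dm³.
Both paths are first order in A, so the instantaneous fraction to B is constant: dC_B/d(−C_A) = k₁/(k₁+k₂) = 0.7179.
C_B = 0.7179·(C_{A0}−C_A) = 0.7179×1.046 = 0.751 mol/dm³.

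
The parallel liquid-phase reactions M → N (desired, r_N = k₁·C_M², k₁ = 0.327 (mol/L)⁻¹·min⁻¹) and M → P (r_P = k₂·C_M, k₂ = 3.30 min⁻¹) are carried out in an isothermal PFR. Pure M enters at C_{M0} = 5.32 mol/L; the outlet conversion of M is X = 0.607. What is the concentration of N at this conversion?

0.856 mol/L

C_M = C_{M0}(1−X) = 2.091 mol/L.
Along a PFR/batch, dC_P/dC_M = −r_P/(r_N+r_P) = −k₂/(k₂+k₁·C_M).
Integrating from C_{M0} to C_M: C_P = (3.30/0.327)·ln[(3.30+0.327·5.32)/(3.30+0.327·2.09)] = 10.09·ln(5.040/3.984) = 2.373 mol/L.
Then C_N = (C_{M0}−C_M) − C_P = 3.229 − 2.373 = 0.8564 mol/L.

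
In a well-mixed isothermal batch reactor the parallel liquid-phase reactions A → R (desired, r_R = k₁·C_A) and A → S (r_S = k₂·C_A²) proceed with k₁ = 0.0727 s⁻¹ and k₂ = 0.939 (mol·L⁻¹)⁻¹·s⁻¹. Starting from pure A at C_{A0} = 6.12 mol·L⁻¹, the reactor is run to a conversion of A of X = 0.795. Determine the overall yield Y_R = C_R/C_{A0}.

0.0194

C_A = C_{A0}(1−X) = 1.255 mol·L⁻¹.
Along a PFR/batch, dC_R/dC_A = −r_R/(r_R+r_S) = −k₁/(k₁+k₂·C_A).
Integrating from C_{A0} to C_A: C_R = (0.0727/0.939)·ln[(0.0727+0.939·6.12)/(0.0727+0.939·1.25)] = 0.07742·ln(5.819/1.251) = 0.1190 mol·L⁻¹.
Y_R = C_R/C_{A0} = 0.1190/6.12 = 0.0194.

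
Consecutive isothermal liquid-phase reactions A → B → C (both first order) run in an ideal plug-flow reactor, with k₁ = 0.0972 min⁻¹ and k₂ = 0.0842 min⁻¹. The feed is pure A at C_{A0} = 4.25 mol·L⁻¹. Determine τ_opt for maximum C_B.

For first-order series the maximum of C_B occurs at τ_opt = ln(k₂/k₁)/(k₂−k₁).
= ln(0.0842/0.0972)/(0.0842−0.0972) = ln(0.8663)/-0.01300 = -0.1436/-0.01300 = 11.0 min.

11.0 min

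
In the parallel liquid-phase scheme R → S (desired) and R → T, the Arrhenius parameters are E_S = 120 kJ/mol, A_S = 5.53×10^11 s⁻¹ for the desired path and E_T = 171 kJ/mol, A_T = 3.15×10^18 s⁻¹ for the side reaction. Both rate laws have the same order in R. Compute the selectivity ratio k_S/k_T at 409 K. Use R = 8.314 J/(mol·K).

With equal orders, S_{S/T} = k_S/k_T = (A_S/A_T)·exp[(E_T−E_S)/(RT)].
(E_T−E_S)/(RT) = (171−120)×10³/(8.314×409) = 51000/3400 = 15.00.
k_S/k_T = (5.53×10^11/3.15×10^18)·exp(15.00) = 1.756×10^-7 × 3.263×10^6 = 0.573.

0.573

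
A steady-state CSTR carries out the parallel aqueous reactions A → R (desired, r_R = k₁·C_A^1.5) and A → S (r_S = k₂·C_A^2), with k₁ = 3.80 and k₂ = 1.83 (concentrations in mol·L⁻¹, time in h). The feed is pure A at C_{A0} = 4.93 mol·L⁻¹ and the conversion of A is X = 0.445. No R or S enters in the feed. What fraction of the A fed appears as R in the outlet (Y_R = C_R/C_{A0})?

0.248

Exit C_A = C_{A0}(1−X) = 4.93×0.555 = 2.736 mol·L⁻¹.
A CSTR operates uniformly at the exit composition, giving r_R = 17.20 and r_S = 13.70 (each k·C_A^n at C_A = 2.736).
Fraction of consumed A going to R: r_R/(r_R+r_S) = 0.5566.
C_R = 0.5566·C_{A0}·X = 0.5566×4.93×0.445 = 1.22 mol·L⁻¹; Y_R = C_R/C_{A0} = 0.248.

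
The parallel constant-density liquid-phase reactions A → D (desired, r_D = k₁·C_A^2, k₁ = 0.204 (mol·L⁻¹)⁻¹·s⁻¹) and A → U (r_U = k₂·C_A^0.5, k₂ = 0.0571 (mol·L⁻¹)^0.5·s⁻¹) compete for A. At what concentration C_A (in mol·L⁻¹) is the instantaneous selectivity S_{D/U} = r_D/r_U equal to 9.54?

1.92 mol·L⁻¹

S_{D/U} = (k₁/k₂)·C_A^1.5 ⇒ C_A = (S·k₂/k₁)^(1/1.5).
= (9.54×0.0571/0.204)^(0.6667) = (2.670)^(0.6667) = 1.92 mol·L⁻¹.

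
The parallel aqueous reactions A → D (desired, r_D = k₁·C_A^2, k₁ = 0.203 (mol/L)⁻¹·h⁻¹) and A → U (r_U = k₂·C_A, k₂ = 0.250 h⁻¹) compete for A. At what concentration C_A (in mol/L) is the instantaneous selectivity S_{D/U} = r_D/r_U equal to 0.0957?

S_{D/U} = (k₁/k₂)·C_A ⇒ C_A = S·k₂/k₁.
= 0.0957×0.250/0.203 = 0.118 mol/L.

0.118 mol/L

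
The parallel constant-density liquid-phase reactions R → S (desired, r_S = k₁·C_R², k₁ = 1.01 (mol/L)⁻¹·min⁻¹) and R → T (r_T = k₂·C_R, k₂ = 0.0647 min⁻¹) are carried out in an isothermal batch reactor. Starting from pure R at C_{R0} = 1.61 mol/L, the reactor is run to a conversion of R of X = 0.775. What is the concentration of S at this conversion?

1.16 mol/L

C_R = C_{R0}(1−X) = 0.3622 mol/L.
Along a PFR/batch, dC_T/dC_R = −r_T/(r_S+r_T) = −k₂/(k₂+k₁·C_R).
Integrating from C_{R0} to C_R: C_T = (0.0647/1.01)·ln[(0.0647+1.01·1.61)/(0.0647+1.01·0.362)] = 0.06406·ln(1.691/0.4306) = 0.08762 mol/L.
Then C_S = (C_{R0}−C_R) − C_T = 1.248 − 0.08762 = 1.160 mol/L.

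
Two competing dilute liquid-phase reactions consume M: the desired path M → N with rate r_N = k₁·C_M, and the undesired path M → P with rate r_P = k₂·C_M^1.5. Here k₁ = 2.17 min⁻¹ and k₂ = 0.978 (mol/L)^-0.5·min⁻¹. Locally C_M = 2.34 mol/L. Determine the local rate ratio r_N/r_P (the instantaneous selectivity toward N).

S_{N/P} = r_N/r_P = (k₁·C_M)/(k₂·C_M^1.5) = (k₁/k₂)·C_M^-0.5.
= (2.17×2.340) / (0.978×2.340^1.5) = 5.078/3.501 = 1.45.

1.45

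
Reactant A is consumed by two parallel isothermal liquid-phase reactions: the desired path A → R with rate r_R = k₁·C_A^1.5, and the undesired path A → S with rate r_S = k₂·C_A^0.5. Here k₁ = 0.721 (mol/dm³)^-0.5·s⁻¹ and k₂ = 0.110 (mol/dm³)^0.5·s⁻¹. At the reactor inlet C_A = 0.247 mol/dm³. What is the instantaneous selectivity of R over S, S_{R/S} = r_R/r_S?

1.62

S_{R/S} = r_R/r_S = (k₁·C_A^1.5)/(k₂·C_A^0.5) = (k₁/k₂)·C_A.
= (0.721×0.2470^1.5) / (0.110×0.2470^0.5) = 0.08851/0.05467 = 1.62.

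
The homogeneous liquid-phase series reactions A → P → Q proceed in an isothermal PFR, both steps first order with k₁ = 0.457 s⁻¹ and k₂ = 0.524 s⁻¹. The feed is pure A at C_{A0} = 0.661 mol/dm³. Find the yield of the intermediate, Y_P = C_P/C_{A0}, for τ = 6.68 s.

0.116

The intermediate concentration in a first-order A→B→C sequence is C_P = k₁C_{A0}(e^(−k₁τ) − e^(−k₂τ))/(k₂−k₁).
e^(−k₁τ) = e^(−0.457×6.68) = e^(−3.053) = 0.04723; e^(−k₂τ) = e^(−3.500) = 0.03019.
C_P = 0.457×0.661/(0.524−0.457) × (0.04723−0.03019) = 4.509×0.01704 = 0.07683 mol/dm³.
Y_P = C_P/C_{A0} = 0.07683/0.661 = 0.116.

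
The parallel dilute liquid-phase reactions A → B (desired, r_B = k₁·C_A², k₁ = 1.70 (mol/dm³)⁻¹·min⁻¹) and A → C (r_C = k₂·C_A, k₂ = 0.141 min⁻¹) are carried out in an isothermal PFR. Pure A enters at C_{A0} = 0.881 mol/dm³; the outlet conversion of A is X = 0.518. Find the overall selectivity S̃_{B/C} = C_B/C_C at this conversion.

C_A = C_{A0}(1−X) = 0.4246 mol/dm³.
Along a PFR/batch, dC_C/dC_A = −r_C/(r_B+r_C) = −k₂/(k₂+k₁·C_A).
Integrating from C_{A0} to C_A: C_C = (0.141/1.70)·ln[(0.141+1.70·0.881)/(0.141+1.70·0.425)] = 0.08294·ln(1.639/0.8629) = 0.05320 mol/dm³.
Then C_B = (C_{A0}−C_A) − C_C = 0.4564 − 0.05320 = 0.4032 mol/dm³.
S̃_{B/C} = C_B/C_C = 0.4032/0.05320 = 7.58.

7.58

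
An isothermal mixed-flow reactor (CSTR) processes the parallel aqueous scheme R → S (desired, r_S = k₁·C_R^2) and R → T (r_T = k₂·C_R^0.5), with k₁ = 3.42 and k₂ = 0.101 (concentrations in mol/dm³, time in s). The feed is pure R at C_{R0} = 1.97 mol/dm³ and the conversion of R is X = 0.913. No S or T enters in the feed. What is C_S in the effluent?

1.27 mol/dm³

Exit C_R = C_{R0}(1−X) = 1.97×0.0870 = 0.1714 mol/dm³.
Rates in a CSTR are evaluated at the outlet concentration: r_S = 3.42×0.1714^2 = 0.1005, r_T = 0.101×0.1714^0.5 = 0.04181.
Fraction of consumed R going to S: r_S/(r_S+r_T) = 0.7061.
C_S = 0.7061·C_{R0}·X = 0.7061×1.97×0.913 = 1.27 mol/dm³.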